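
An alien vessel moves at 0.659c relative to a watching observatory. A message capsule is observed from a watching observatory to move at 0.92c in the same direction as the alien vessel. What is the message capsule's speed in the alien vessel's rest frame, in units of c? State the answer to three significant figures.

Transform to the alien vessel's frame: u' = (u − v)/(1 − uv/c²).
u' = (0.92 − 0.659)/(1 − 0.92×0.659) = 0.261/0.39372 = 0.66291.
Speed in the alien vessel's frame: 0.663c (in the same direction).

0.663c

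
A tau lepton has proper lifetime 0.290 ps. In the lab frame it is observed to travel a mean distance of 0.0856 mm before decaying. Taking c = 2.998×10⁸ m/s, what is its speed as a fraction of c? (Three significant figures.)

0.702c

Lab distance = (lab lifetime)·v = γτ·βc, so βγ = d/(cτ) = 8.560×10^-5/(2.998×10⁸ × 2.900×10^-13) = 0.98456.
With βγ = 0.98456: γ² = 1 + (βγ)² = 1.969358, and β = (βγ)/γ = 0.98456/1.40334 = 0.702.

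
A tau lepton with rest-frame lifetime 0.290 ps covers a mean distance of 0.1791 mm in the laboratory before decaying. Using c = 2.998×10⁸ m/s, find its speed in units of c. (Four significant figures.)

0.8996c

Lab distance = (lab lifetime)·v = γτ·βc, so βγ = d/(cτ) = 1.791×10^-4/(2.998×10⁸ × 2.900×10^-13) = 2.06.
With βγ = 2.06: γ² = 1 + (βγ)² = 5.2436, and β = (βγ)/γ = 2.06/2.28989 = 0.8996.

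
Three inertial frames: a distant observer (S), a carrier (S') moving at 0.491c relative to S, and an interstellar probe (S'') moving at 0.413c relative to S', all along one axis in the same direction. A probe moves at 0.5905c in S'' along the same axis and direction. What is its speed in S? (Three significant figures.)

First combine the probe and interstellar probe (S''→S'): u₁ = (0.5905 + 0.413)/(1 + 0.5905×0.413) = 1.0035/1.2438765 = 0.80675.
Then combine with the carrier (S'→S): u = (0.80675 + 0.491)/(1 + 0.80675×0.491) = 1.29775/1.39611425 = 0.92954.

0.930c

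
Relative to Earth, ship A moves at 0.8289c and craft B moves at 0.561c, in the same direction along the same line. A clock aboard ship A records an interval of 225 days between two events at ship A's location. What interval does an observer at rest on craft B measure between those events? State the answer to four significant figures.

259.9 days

The velocity of ship A relative to craft B is (0.8289 − 0.561)c / (1 − 0.8289×0.561) = 0.50076c; relative speed 0.50076c.
At |u| = 0.50076c, γ = (1 − 0.250761)^(−1/2) = 1.1553.
The clock on ship A records proper time, so craft B measures Δt = γΔτ = 1.1553 × 225 = 259.9 days.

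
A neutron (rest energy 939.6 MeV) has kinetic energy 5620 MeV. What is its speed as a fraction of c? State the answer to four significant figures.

γ = 1 + K/(mc²) = 1 + 5620/939.6 = 6.9813.
β = √(1 − 1/γ²) = √(1 − 0.0205176) = √0.9794824 = 0.9897.

0.9897c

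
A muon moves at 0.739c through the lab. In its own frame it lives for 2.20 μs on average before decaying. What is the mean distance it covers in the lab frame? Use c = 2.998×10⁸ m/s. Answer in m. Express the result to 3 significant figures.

β² = 0.546121, so γ = 1/√0.453879 = 1.4843.
Lab-frame lifetime: Δt = γτ = 1.4843 × 2.20 μs = 3.2655 μs.
Distance: d = vΔt = 0.739 × 2.998×10⁸ m/s × 3.2655×10^-6 s = 723 m.

723 m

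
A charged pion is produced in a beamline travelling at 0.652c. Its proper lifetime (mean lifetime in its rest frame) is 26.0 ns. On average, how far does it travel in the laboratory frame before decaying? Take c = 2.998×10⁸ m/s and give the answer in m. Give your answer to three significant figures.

With β = 0.652, γ = 1/√(1 − 0.652²) = 1/√0.574896 = 1.3189.
Lab-frame lifetime: Δt = γτ = 1.3189 × 26.0 ns = 34.291 ns.
Distance: d = vΔt = 0.652 × 2.998×10⁸ m/s × 3.4291×10^-8 s = 6.70 m.

6.70 m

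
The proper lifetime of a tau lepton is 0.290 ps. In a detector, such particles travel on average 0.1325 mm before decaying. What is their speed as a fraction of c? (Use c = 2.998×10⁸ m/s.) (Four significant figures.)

0.8361c

Lab distance = (lab lifetime)·v = γτ·βc, so βγ = d/(cτ) = 1.325×10^-4/(2.998×10⁸ × 2.900×10^-13) = 1.524.
With βγ = 1.524: γ² = 1 + (βγ)² = 3.32258, and β = (βγ)/γ = 1.524/1.82279 = 0.8361.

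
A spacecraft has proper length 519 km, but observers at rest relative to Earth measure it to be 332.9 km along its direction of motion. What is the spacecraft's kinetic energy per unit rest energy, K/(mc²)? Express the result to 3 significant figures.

0.559

γ = L₀/L = 519/332.9 = 1.55903.
K/(mc²) = γ − 1 = 1.55903 − 1 = 0.559.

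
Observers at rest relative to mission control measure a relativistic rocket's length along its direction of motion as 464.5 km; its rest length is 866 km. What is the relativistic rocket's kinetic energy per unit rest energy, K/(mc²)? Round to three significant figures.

From L = L₀/γ: γ = 866/464.5 = 1.86437.
Since K = (γ−1)mc², K/(mc²) = 1.86437 − 1 = 0.864.

0.864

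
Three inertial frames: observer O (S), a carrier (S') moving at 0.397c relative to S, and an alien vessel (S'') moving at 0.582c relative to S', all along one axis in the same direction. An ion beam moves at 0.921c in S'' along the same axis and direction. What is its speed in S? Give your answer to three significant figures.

0.991c

First combine the ion beam and alien vessel (S''→S'): u₁ = (0.921 + 0.582)/(1 + 0.921×0.582) = 1.503/1.536022 = 0.9785.
Then combine with the carrier (S'→S): u = (0.9785 + 0.397)/(1 + 0.9785×0.397) = 1.3755/1.3884645 = 0.99066.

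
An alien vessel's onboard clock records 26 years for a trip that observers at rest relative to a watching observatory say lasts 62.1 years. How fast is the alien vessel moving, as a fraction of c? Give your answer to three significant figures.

γ = Δt/Δτ = 62.1/26 = 2.3885.
β = √(1 − 1/γ²) = √(1 − 0.175287) = √0.824713 = 0.908.

0.908c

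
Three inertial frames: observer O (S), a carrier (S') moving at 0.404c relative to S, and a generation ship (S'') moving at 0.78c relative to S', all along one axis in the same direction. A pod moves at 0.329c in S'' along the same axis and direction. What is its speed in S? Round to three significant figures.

0.948c

Compose velocities in two stages. Stage 1 (into S'): u₁ = (0.329+0.78)/(1+0.329×0.78) = 0.88253.
Stage 2 (into S): u = (0.88253+0.404)/(1+0.88253×0.404) = 0.94839, so the speed is 0.948c.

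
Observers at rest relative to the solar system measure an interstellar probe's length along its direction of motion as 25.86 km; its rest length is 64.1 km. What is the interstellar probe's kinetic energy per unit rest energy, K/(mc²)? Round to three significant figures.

From L = L₀/γ: γ = 64.1/25.86 = 2.47873.
Since K = (γ−1)mc², K/(mc²) = 2.47873 − 1 = 1.48.

1.48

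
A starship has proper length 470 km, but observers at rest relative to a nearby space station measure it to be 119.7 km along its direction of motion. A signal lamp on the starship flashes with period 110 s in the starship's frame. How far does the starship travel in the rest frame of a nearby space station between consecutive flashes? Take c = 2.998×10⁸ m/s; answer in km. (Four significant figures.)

1.252×10^8 km

From L = L₀/γ: γ = 470/119.7 = 3.92648.
β = √(1 − 1/γ²) = 0.96703. Lab-frame period = γτ = 3.92648×110 s = 431.91 s. Distance = βc × γτ = 0.96703 × 2.998×10⁸ m/s × 431.91 s = 1.2522×10^11 m = 1.252×10^8 km.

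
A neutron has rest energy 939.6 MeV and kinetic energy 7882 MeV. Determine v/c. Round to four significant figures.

K = (γ−1)mc², so γ = 1 + 7882/939.6 = 9.3887.
Then v/c = √(1 − γ⁻²) = √(1 − 0.0113446) = √0.9886554 = 0.9943.

0.9943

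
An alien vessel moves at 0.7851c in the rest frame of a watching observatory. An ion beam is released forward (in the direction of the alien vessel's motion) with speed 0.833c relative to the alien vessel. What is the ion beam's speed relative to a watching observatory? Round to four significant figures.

Relativistic velocity addition: u = (u' + v)/(1 + u'v/c²), with u' = 0.833c and v = 0.7851c.
Numerator: 0.833 + 0.7851 = 1.6181. Denominator: 1 + (0.833)(0.7851) = 1.6539883.
u = 1.6181/1.6539883 = 0.9783, so the speed is 0.9783c.

0.9783c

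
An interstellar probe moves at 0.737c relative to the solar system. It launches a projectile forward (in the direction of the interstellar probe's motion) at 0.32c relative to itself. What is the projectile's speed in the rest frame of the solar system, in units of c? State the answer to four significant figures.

0.8553c

Relativistic velocity addition: u = (u' + v)/(1 + u'v/c²), with u' = 0.32c and v = 0.737c.
Numerator: 0.32 + 0.737 = 1.057. Denominator: 1 + (0.32)(0.737) = 1.23584.
u = 1.057/1.23584 = 0.85529, so the speed is 0.8553c.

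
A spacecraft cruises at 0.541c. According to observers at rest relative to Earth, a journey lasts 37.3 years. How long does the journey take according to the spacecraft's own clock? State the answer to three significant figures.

Lorentz factor: γ = (1 − 0.292681)^(−1/2) = 1.189.
The moving clock records proper time: Δτ = Δt/γ = 37.3/1.189 = 31.4 years.

31.4 years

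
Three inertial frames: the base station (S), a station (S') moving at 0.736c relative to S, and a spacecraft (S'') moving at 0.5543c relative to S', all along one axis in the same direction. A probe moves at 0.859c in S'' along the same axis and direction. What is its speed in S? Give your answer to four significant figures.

0.9934c

Compose velocities in two stages. Stage 1 (into S'): u₁ = (0.859+0.5543)/(1+0.859×0.5543) = 0.95743.
Stage 2 (into S): u = (0.95743+0.736)/(1+0.95743×0.736) = 0.99341, so the speed is 0.9934c.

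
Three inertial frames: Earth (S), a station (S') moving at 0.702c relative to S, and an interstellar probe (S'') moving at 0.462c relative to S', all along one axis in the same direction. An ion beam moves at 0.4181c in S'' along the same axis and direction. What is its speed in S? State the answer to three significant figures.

First combine the ion beam and interstellar probe (S''→S'): u₁ = (0.4181 + 0.462)/(1 + 0.4181×0.462) = 0.8801/1.1931622 = 0.73762.
Then combine with the station (S'→S): u = (0.73762 + 0.702)/(1 + 0.73762×0.702) = 1.43962/1.51780924 = 0.94849.

0.948c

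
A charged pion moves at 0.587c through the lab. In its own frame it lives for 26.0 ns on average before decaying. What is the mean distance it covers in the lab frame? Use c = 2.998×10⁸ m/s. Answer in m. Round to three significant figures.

5.65 m

With β = 0.587, γ = 1/√(1 − 0.587²) = 1/√0.655431 = 1.2352.
Lab-frame lifetime: Δt = γτ = 1.2352 × 26.0 ns = 32.115 ns.
Distance: d = vΔt = 0.587 × 2.998×10⁸ m/s × 3.2115×10^-8 s = 5.65 m.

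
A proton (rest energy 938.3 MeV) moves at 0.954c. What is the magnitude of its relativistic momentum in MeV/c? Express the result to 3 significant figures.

γ = 1/√(1 − β²) = 1/√(1 − 0.910116) = 1/√0.089884 = 1/0.299807 = 3.3355.
Momentum: p = γβ·mc = 3.3355 × 0.954 × 938.3 MeV/c = 2990 MeV/c.

2990 MeV/c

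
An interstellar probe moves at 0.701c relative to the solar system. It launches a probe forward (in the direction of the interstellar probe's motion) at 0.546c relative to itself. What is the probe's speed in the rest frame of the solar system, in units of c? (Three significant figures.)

Relativistic velocity addition: u = (u' + v)/(1 + u'v/c²), with u' = 0.546c and v = 0.701c.
Numerator: 0.546 + 0.701 = 1.247. Denominator: 1 + (0.546)(0.701) = 1.382746.
u = 1.247/1.382746 = 0.90183, so the speed is 0.902c.

0.902c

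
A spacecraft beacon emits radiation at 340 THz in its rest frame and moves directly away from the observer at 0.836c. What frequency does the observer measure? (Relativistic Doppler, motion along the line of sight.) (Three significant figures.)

102 THz

Relativistic Doppler (source moving away): f_obs = f_src · √((1−β)/(1+β)).
With β = 0.836: factor = √(0.164/1.836) = 0.29887.
f_obs = 340 × 0.29887 = 102 THz.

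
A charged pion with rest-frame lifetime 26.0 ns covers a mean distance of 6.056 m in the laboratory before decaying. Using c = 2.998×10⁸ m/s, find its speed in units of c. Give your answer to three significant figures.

0.614c

Lab distance = (lab lifetime)·v = γτ·βc, so βγ = d/(cτ) = 6.056/(2.998×10⁸ × 2.600×10^-8) = 0.77693.
With βγ = 0.77693: γ² = 1 + (βγ)² = 1.60362, and β = (βγ)/γ = 0.77693/1.26634 = 0.614.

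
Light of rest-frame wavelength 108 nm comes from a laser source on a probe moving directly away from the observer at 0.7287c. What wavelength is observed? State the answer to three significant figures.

Relativistic Doppler for wavelength: λ_obs = λ_src · √((1+β)/(1−β)).
With β = 0.7287: factor = √(1.7287/0.2713) = 2.5243.
λ_obs = 108 × 2.5243 = 273 nm.

273 nm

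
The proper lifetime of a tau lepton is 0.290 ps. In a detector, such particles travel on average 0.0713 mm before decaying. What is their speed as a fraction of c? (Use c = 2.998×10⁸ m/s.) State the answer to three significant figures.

d = βγcτ ⇒ βγ = d/(cτ) = 7.130×10^-5 m / (8.6942×10^-5 m) = 0.82009.
β = (βγ)/√(1+(βγ)²) = 0.82009/√1.672548 = 0.634.

0.634c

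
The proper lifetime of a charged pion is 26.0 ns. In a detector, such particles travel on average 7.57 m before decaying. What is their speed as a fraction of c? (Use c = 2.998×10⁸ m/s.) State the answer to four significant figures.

0.6967c

Lab distance = (lab lifetime)·v = γτ·βc, so βγ = d/(cτ) = 7.570/(2.998×10⁸ × 2.600×10^-8) = 0.97116.
With βγ = 0.97116: γ² = 1 + (βγ)² = 1.943152, and β = (βγ)/γ = 0.97116/1.39397 = 0.6967.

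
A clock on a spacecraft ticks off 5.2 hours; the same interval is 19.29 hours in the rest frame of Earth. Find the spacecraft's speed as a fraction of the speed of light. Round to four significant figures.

0.9630c

γ = Δt/Δτ = 19.29/5.2 = 3.7096.
β = √(1 − 1/γ²) = √(1 − 0.0726684) = √0.9273316 = 0.9630.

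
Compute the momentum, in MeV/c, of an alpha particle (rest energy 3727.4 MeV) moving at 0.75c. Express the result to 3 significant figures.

Lorentz factor: γ = (1 − 0.5625)^(−1/2) = 1.5119.
Momentum: p = γβ·mc = 1.5119 × 0.75 × 3727.4 MeV/c = 4230 MeV/c.

4230 MeV/c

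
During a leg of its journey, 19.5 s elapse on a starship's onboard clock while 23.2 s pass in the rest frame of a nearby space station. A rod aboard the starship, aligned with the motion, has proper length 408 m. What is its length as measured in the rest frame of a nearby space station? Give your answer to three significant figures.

343 m

γ = Δt/Δτ = 23.2/19.5 = 1.18974.
The rod contracts by the same γ: 408 m / 1.18974 = 343 m.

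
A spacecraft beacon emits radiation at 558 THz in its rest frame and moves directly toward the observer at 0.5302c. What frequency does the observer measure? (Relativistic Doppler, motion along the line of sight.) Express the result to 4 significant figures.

1007 THz

Relativistic Doppler (source moving toward): f_obs = f_src · √((1+β)/(1−β)).
With β = 0.5302: factor = √(1.5302/0.4698) = 1.8048.
f_obs = 558 × 1.8048 = 1007 THz.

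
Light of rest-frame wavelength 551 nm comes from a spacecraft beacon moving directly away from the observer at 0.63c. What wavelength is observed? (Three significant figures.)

1160 nm

Relativistic Doppler for wavelength: λ_obs = λ_src · √((1+β)/(1−β)).
With β = 0.63: factor = √(1.63/0.37) = 2.0989.
λ_obs = 551 × 2.0989 = 1160 nm.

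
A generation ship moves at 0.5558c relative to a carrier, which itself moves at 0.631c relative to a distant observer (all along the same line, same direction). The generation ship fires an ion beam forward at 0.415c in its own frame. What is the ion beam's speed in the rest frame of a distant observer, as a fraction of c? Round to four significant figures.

0.9480c

First combine the ion beam and generation ship (S''→S'): u₁ = (0.415 + 0.5558)/(1 + 0.415×0.5558) = 0.9708/1.230657 = 0.78885.
Then combine with the carrier (S'→S): u = (0.78885 + 0.631)/(1 + 0.78885×0.631) = 1.41985/1.49776435 = 0.94798.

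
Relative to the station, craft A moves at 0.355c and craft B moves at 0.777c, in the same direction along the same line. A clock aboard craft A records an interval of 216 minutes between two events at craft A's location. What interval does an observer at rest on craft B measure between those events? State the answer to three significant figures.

Speed of craft A in craft B's frame: u = (v_A − v_B)/(1 − v_A v_B/c²) = (0.355 − 0.777)/(1 − 0.355×0.777) = −0.422/0.724165 = −0.58274; |u| = 0.58274c.
At |u| = 0.58274c, γ = (1 − 0.339586)^(−1/2) = 1.2305.
The clock on craft A records proper time, so craft B measures Δt = γΔτ = 1.2305 × 216 = 266 minutes.

266 minutes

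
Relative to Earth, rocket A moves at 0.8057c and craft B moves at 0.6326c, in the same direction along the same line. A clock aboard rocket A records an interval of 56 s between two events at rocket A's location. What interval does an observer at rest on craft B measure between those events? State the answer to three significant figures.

59.9 s

The velocity of rocket A relative to craft B is (0.8057 − 0.6326)c / (1 − 0.8057×0.6326) = 0.35304c; relative speed 0.35304c.
At |u| = 0.35304c, γ = (1 − 0.124637)^(−1/2) = 1.0688.
Rocket A's interval is proper; time dilation gives Δt_B = γΔτ = 1.0688 × 56 s = 59.9 s.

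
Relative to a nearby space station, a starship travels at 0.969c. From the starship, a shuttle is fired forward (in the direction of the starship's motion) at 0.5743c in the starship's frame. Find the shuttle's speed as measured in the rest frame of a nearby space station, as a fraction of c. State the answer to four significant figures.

Relativistic velocity addition: u = (u' + v)/(1 + u'v/c²), with u' = 0.5743c and v = 0.969c.
Numerator: 0.5743 + 0.969 = 1.5433. Denominator: 1 + (0.5743)(0.969) = 1.5564967.
u = 1.5433/1.5564967 = 0.99152, so the speed is 0.9915c.

0.9915c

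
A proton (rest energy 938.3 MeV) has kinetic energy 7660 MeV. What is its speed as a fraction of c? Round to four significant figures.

γ = 1 + K/(mc²) = 1 + 7660/938.3 = 9.1637.
β = √(1 − 1/γ²) = √(1 − 0.0119085) = √0.9880915 = 0.9940.

0.9940c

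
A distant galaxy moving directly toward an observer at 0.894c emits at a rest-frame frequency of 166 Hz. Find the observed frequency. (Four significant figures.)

701.7 Hz

Relativistic Doppler (source moving toward): f_obs = f_src · √((1+β)/(1−β)).
With β = 0.894: factor = √(1.894/0.106) = 4.227.
f_obs = 166 × 4.227 = 701.7 Hz.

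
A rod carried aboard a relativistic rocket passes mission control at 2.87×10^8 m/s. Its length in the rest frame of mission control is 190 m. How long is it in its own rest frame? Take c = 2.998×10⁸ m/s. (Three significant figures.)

β = v/c = (2.87×10^8 m/s)/(2.998×10⁸ m/s) = 0.957305.
With β = 0.957305, γ = 1/√(1 − 0.957305²) = 1/√0.08356714 = 3.4593.
Proper length: L₀ = γ·L = 3.4593 × 190 = 657 m.

657 m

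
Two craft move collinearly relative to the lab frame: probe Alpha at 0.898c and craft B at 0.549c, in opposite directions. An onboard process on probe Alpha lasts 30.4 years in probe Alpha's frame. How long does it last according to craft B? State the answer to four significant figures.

Speed of probe Alpha in craft B's frame: u = (v_A + v_B)/(1 + v_A v_B/c²) = (0.898 + 0.549)/(1 + 0.898×0.549) = 1.447/1.493002 = 0.96919; |u| = 0.96919c.
At |u| = 0.96919c, γ = (1 − 0.939329)^(−1/2) = 4.0598.
Probe Alpha's interval is proper; time dilation gives Δt_B = γΔτ = 4.0598 × 30.4 years = 123.4 years.

123.4 years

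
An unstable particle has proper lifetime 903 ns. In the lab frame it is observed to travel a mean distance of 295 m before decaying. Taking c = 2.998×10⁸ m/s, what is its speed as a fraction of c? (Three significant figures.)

Let x = d/(cτ) = 295.0 m / (2.998×10⁸ m/s × 9.030×10^-7 s) = 1.0897. Since d = βγcτ, x = βγ = β/√(1−β²).
Solving: β² = x²/(1+x²) = 1.18745/2.18745 = 0.542847, so β = 0.737.

0.737c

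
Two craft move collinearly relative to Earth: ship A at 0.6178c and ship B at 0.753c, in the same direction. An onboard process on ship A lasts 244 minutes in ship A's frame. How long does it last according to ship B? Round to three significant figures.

252 minutes

Transform ship A's velocity into ship B's frame: (0.6178 − 0.753)/(1 − 0.6178·0.753) = −0.1352/0.5347966, so the relative speed is 0.25281c.
γ for this relative speed: γ = 1/√(1 − 0.0639129) = 1.0336.
Ship A's interval is proper; time dilation gives Δt_B = γΔτ = 1.0336 × 244 minutes = 252 minutes.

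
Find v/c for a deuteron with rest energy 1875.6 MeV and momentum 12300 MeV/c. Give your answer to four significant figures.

0.9886

βγ = pc/(mc²) = 12300/1875.6 = 6.5579.
Since γ² = 1 + (βγ)² = 44.0061, γ = √44.0061 = 6.63371, and β = (βγ)/γ = 6.5579/6.63371 = 0.9886.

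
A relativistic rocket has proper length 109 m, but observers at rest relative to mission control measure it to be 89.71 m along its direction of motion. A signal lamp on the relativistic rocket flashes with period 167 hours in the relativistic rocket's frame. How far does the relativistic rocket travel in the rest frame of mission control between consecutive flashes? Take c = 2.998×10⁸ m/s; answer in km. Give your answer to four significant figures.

1.244×10^11 km

Length contraction gives γ = L₀/L = 109/89.71 = 1.21503.
β = √(1 − 1/γ²) = 0.56801. Lab-frame period = γτ = 1.21503×167 hours = 202.91 hours. Distance = βc × γτ = 0.56801 × 2.998×10⁸ m/s × 730476 s = 1.2439×10^14 m = 1.244×10^11 km.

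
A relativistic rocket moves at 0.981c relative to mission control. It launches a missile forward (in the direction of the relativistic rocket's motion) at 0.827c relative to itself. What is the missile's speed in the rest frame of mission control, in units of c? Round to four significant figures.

In units of c, u = (u' + v)/(1 + u'v) with u' = 0.827 and v = 0.981.
Numerator: 0.827 + 0.981 = 1.808. Denominator: 1 + (0.827)(0.981) = 1.811287.
u = 1.808/1.811287 = 0.99819, so the speed is 0.9982c.

0.9982c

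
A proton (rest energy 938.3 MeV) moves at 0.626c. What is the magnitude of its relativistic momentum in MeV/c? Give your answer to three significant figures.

753 MeV/c

γ = 1/√(1 − β²) = 1/√(1 − 0.391876) = 1/√0.608124 = 1/0.779823 = 1.2823.
Momentum: p = γβ·mc = 1.2823 × 0.626 × 938.3 MeV/c = 753 MeV/c.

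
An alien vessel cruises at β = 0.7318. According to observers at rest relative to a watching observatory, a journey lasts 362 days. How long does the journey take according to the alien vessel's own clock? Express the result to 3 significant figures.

247 days

With β = 0.7318, γ = 1/√(1 − 0.7318²) = 1/√0.46446876 = 1.4673.
The moving clock records proper time: Δτ = Δt/γ = 362/1.4673 = 247 days.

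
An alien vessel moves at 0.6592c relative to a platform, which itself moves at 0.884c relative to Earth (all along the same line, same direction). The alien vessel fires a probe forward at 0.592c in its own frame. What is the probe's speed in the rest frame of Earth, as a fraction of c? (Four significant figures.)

0.9935c

First combine the probe and alien vessel (S''→S'): u₁ = (0.592 + 0.6592)/(1 + 0.592×0.6592) = 1.2512/1.3902464 = 0.89998.
Then combine with the platform (S'→S): u = (0.89998 + 0.884)/(1 + 0.89998×0.884) = 1.78398/1.79558232 = 0.99354.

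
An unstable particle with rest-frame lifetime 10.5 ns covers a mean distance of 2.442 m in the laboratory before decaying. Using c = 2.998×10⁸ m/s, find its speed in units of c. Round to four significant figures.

d = βγcτ ⇒ βγ = d/(cτ) = 2.442 m / (3.1479 m) = 0.77576.
β = (βγ)/√(1+(βγ)²) = 0.77576/√1.601804 = 0.6129.

0.6129c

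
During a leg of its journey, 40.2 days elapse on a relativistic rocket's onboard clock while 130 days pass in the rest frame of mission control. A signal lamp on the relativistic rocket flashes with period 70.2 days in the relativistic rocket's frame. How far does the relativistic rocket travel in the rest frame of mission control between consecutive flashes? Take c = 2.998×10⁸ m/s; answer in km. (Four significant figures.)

5.592×10^12 km

From Δt = γΔτ: γ = 130/40.2 = 3.23383.
β = √(1 − 1/γ²) = 0.95099. Lab-frame period = γτ = 3.23383×70.2 days = 227.01 days. Distance = βc × γτ = 0.95099 × 2.998×10⁸ m/s × 19613664 s = 5.5920×10^15 m = 5.592×10^12 km.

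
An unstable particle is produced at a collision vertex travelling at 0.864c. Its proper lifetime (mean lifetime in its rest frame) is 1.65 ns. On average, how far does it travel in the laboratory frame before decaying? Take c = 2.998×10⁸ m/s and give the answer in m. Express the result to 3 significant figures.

γ = 1/√(1 − β²) = 1/√(1 − 0.746496) = 1/√0.253504 = 1/0.503492 = 1.9861.
Lab-frame lifetime: Δt = γτ = 1.9861 × 1.65 ns = 3.2771 ns.
Distance: d = vΔt = 0.864 × 2.998×10⁸ m/s × 3.2771×10^-9 s = 0.849 m.

0.849 m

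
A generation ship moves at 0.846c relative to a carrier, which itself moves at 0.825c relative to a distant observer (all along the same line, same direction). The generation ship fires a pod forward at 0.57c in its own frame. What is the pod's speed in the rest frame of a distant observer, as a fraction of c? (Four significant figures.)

0.9956c

First combine the pod and generation ship (S''→S'): u₁ = (0.57 + 0.846)/(1 + 0.57×0.846) = 1.416/1.48222 = 0.95532.
Then combine with the carrier (S'→S): u = (0.95532 + 0.825)/(1 + 0.95532×0.825) = 1.78032/1.788139 = 0.99563.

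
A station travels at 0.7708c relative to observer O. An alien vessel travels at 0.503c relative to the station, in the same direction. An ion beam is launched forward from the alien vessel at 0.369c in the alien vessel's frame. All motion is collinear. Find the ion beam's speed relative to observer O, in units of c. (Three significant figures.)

0.961c

Compose velocities in two stages. Stage 1 (into S'): u₁ = (0.369+0.503)/(1+0.369×0.503) = 0.73549.
Stage 2 (into S): u = (0.73549+0.7708)/(1+0.73549×0.7708) = 0.96131, so the speed is 0.961c.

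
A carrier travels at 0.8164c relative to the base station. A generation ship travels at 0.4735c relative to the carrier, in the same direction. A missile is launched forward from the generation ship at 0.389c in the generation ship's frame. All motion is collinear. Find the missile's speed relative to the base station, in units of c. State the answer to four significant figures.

Apply u = (u'+v)/(1+u'v) twice. Missile in the carrier frame: (0.389+0.4735)/(1+0.389·0.4735) = 0.8625/1.1841915 = 0.72835c.
That velocity, transformed to the rest frame of the base station: (0.72835+0.8164)/(1+0.72835·0.8164) = 1.54475/1.59462494 = 0.96872c.

0.9687c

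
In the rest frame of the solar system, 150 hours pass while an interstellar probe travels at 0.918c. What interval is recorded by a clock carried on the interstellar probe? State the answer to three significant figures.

59.5 hours

β² = 0.842724, so γ = 1/√0.157276 = 2.5216.
The interstellar probe's clock runs slow as seen from the solar system, so Δτ = Δt/γ = 150/2.5216 = 59.5 hours.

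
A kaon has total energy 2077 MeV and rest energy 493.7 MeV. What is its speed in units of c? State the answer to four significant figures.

0.9713c

γ = E/(mc²) = 2077/493.7 = 4.207.
β = √(1 − 1/γ²) = √(1 − 0.0565008) = √0.9434992 = 0.9713.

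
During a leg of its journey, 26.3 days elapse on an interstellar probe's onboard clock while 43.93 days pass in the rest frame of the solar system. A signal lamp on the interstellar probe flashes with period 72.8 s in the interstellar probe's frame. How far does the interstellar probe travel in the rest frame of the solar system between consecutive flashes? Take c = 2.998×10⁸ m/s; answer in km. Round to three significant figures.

2.92×10^7 km

The time-dilation ratio gives γ = 43.93/26.3 = 1.67034.
β = √(1 − 1/γ²) = 0.80099. Lab-frame period = γτ = 1.67034×72.8 s = 121.6 s. Distance = βc × γτ = 0.80099 × 2.998×10⁸ m/s × 121.6 s = 2.9201×10^10 m = 2.92×10^7 km.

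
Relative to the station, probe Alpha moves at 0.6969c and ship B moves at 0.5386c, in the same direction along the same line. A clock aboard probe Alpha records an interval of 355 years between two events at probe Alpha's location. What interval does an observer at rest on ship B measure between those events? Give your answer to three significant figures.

367 years

Transform probe Alpha's velocity into ship B's frame: (0.6969 − 0.5386)/(1 − 0.6969·0.5386) = 0.1583/0.62464966, so the relative speed is 0.25342c.
γ for this relative speed: γ = 1/√(1 − 0.0642217) = 1.0337.
Probe Alpha's interval is proper; time dilation gives Δt_B = γΔτ = 1.0337 × 355 years = 367 years.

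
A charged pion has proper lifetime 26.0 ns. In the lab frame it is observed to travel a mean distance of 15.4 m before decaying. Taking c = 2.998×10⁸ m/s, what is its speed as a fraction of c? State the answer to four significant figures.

0.8922c

d = βγcτ ⇒ βγ = d/(cτ) = 15.40 m / (7.7948 m) = 1.9757.
β = (βγ)/√(1+(βγ)²) = 1.9757/√4.90339 = 0.8922.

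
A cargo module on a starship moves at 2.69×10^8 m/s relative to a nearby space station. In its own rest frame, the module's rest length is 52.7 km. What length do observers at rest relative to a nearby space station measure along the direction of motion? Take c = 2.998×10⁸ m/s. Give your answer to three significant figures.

23.3 km

β = v/c = (2.69×10^8 m/s)/(2.998×10⁸ m/s) = 0.897265.
γ = 1/√(1 − β²) = 1/√(1 − 0.8050845) = 1/√0.1949155 = 1/0.441492 = 2.265.
Length contraction: L = L₀/γ = 52.7/2.265 = 23.3 km.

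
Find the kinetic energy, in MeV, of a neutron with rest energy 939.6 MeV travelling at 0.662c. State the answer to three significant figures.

314 MeV

With β = 0.662, γ = 1/√(1 − 0.662²) = 1/√0.561756 = 1.33422.
Kinetic energy: K = (γ − 1)mc² = (1.33422 − 1) × 939.6 MeV = 0.33422 × 939.6 = 314 MeV.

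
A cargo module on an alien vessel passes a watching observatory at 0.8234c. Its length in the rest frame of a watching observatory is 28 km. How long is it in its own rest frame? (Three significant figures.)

With β = 0.8234, γ = 1/√(1 − 0.8234²) = 1/√0.32201244 = 1.7622.
Proper length: L₀ = γ·L = 1.7622 × 28 = 49.3 km.

49.3 km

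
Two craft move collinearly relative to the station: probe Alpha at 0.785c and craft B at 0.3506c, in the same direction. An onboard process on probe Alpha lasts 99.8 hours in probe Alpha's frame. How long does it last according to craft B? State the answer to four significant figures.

124.7 hours

The velocity of probe Alpha relative to craft B is (0.785 − 0.3506)c / (1 − 0.785×0.3506) = 0.59936c; relative speed 0.59936c.
γ for this relative speed: γ = 1/√(1 − 0.359232) = 1.2493.
Probe Alpha's interval is proper; time dilation gives Δt_B = γΔτ = 1.2493 × 99.8 hours = 124.7 hours.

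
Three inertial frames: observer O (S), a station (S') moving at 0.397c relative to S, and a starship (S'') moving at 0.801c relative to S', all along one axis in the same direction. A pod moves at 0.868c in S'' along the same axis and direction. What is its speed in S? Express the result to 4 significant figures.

0.9933c

Apply u = (u'+v)/(1+u'v) twice. Pod in the station frame: (0.868+0.801)/(1+0.868·0.801) = 1.669/1.695268 = 0.98451c.
That velocity, transformed to the rest frame of observer O: (0.98451+0.397)/(1+0.98451·0.397) = 1.38151/1.39085047 = 0.99328c.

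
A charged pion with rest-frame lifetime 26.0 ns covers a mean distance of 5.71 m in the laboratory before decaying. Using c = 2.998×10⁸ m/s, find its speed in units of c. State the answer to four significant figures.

d = βγcτ ⇒ βγ = d/(cτ) = 5.710 m / (7.7948 m) = 0.73254.
β = (βγ)/√(1+(βγ)²) = 0.73254/√1.536615 = 0.5909.

0.5909c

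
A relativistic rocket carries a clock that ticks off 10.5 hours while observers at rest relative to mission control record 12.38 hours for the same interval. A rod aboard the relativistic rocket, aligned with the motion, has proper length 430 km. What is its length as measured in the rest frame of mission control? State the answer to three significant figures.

The time-dilation ratio gives γ = 12.38/10.5 = 1.17905.
L = L₀/γ = 430/1.17905 = 365 km.

365 km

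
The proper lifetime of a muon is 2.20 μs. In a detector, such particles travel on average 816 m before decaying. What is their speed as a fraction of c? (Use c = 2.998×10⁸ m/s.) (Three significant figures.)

Let x = d/(cτ) = 816.0 m / (2.998×10⁸ m/s × 2.200×10^-6 s) = 1.2372. Since d = βγcτ, x = βγ = β/√(1−β²).
Solving: β² = x²/(1+x²) = 1.53066/2.53066 = 0.604846, so β = 0.778.

0.778c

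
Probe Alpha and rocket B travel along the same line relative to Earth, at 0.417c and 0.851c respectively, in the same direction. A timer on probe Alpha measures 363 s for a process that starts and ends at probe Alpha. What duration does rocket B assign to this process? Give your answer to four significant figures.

The velocity of probe Alpha relative to rocket B is (0.417 − 0.851)c / (1 − 0.417×0.851) = −0.67273c; relative speed 0.67273c.
At |u| = 0.67273c, γ = (1 − 0.452566)^(−1/2) = 1.3516.
Probe Alpha's interval is proper; time dilation gives Δt_B = γΔτ = 1.3516 × 363 s = 490.6 s.

490.6 s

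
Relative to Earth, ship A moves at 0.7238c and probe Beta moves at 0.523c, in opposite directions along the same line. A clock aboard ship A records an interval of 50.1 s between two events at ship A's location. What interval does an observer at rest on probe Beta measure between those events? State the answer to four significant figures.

Transform ship A's velocity into probe Beta's frame: (0.7238 + 0.523)/(1 + 0.7238·0.523) = 1.2468/1.3785474, so the relative speed is 0.90443c.
At |u| = 0.90443c, γ = (1 − 0.817994)^(−1/2) = 2.344.
The clock on ship A records proper time, so probe Beta measures Δt = γΔτ = 2.344 × 50.1 = 117.4 s.

117.4 s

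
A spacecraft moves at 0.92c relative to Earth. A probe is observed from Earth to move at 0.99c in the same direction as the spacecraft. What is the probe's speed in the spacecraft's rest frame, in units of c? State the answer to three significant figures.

Transform to the spacecraft's frame: u' = (u − v)/(1 − uv/c²).
u' = (0.99 − 0.92)/(1 − 0.99×0.92) = 0.07/0.0892 = 0.78475.
Speed in the spacecraft's frame: 0.785c (in the same direction).

0.785c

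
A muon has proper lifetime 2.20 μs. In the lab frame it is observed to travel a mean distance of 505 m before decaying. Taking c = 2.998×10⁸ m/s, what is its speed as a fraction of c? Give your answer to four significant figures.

0.6079c

Let x = d/(cτ) = 505.0 m / (2.998×10⁸ m/s × 2.200×10^-6 s) = 0.76566. Since d = βγcτ, x = βγ = β/√(1−β²).
Solving: β² = x²/(1+x²) = 0.586235/1.586235 = 0.369576, so β = 0.6079.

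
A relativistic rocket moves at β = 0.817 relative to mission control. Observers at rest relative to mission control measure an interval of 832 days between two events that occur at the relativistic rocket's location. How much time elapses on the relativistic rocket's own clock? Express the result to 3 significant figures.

480 days

Lorentz factor: γ = (1 − 0.667489)^(−1/2) = 1.7342.
The relativistic rocket's clock runs slow as seen from mission control, so Δτ = Δt/γ = 832/1.7342 = 480 days.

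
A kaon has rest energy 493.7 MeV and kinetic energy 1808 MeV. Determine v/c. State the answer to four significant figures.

γ = 1 + K/(mc²) = 1 + 1808/493.7 = 4.6621.
β = √(1 − 1/γ²) = √(1 − 0.0460084) = √0.9539916 = 0.9767.

0.9767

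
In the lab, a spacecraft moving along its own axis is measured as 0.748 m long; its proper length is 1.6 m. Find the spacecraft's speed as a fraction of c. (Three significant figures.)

Length contraction gives γ = L₀/L = 1.6/0.748 = 2.139.
β = √(1 − 1/γ²) = √0.781436 = 0.884.

0.884c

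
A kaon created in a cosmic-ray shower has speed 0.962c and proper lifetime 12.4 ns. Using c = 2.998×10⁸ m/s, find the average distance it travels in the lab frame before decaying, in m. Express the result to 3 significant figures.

13.1 m

With β = 0.962, γ = 1/√(1 − 0.962²) = 1/√0.074556 = 3.6623.
Lab-frame lifetime: Δt = γτ = 3.6623 × 12.4 ns = 45.413 ns.
Distance: d = vΔt = 0.962 × 2.998×10⁸ m/s × 4.5413×10^-8 s = 13.1 m.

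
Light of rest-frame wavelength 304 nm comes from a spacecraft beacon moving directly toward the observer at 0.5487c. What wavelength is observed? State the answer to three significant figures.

164 nm

Relativistic Doppler for wavelength: λ_obs = λ_src · √((1−β)/(1+β)).
With β = 0.5487: factor = √(0.4513/1.5487) = 0.53982.
λ_obs = 304 × 0.53982 = 164 nm.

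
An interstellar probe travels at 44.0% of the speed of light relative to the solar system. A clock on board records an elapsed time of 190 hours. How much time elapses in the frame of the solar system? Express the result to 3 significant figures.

γ = 1/√(1 − β²) = 1/√(1 − 0.1936) = 1/√0.8064 = 1/0.897998 = 1.1136.
Time dilation: Δt = γ·Δτ = 1.1136 × 190 = 212 hours.

212 hours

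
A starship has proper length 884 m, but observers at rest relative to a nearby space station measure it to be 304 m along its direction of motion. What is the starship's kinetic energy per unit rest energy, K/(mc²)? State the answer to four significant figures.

From L = L₀/γ: γ = 884/304 = 2.90789.
Since K = (γ−1)mc², K/(mc²) = 2.90789 − 1 = 1.908.

1.908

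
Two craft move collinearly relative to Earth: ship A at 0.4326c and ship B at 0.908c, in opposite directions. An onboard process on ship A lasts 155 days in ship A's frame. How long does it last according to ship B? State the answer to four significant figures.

Transform ship A's velocity into ship B's frame: (0.4326 + 0.908)/(1 + 0.4326·0.908) = 1.3406/1.3928008, so the relative speed is 0.96252c.
γ for this relative speed: γ = 1/√(1 − 0.926445) = 3.6872.
Ship A's interval is proper; time dilation gives Δt_B = γΔτ = 3.6872 × 155 days = 571.5 days.

571.5 days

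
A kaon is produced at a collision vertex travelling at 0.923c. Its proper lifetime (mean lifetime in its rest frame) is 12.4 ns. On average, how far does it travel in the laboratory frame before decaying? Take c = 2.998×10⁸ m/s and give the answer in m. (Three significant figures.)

8.92 m

Lorentz factor: γ = (1 − 0.851929)^(−1/2) = 2.5988.
Lab-frame lifetime: Δt = γτ = 2.5988 × 12.4 ns = 32.225 ns.
Distance: d = vΔt = 0.923 × 2.998×10⁸ m/s × 3.2225×10^-8 s = 8.92 m.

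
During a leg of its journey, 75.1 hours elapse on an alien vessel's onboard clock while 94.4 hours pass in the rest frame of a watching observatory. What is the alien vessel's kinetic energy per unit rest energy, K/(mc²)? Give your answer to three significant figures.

γ = Δt/Δτ = 94.4/75.1 = 1.25699.
Since K = (γ−1)mc², K/(mc²) = 1.25699 − 1 = 0.257.

0.257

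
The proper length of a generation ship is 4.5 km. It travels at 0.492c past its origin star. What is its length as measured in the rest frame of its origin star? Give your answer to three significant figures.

β² = 0.242064, so γ = 1/√0.757936 = 1.1486.
Length contraction: L = L₀/γ = 4.5/1.1486 = 3.92 km.

3.92 km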